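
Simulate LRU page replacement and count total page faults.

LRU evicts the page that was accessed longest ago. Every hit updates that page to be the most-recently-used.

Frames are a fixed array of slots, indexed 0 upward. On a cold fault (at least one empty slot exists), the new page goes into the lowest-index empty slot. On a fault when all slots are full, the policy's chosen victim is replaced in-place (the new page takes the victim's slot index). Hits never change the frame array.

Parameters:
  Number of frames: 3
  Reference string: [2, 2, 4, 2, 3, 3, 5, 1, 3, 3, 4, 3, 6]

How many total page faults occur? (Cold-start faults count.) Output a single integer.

Answer: 7

Derivation:
Step 0: ref 2 → FAULT, frames=[2,-,-]
Step 1: ref 2 → HIT, frames=[2,-,-]
Step 2: ref 4 → FAULT, frames=[2,4,-]
Step 3: ref 2 → HIT, frames=[2,4,-]
Step 4: ref 3 → FAULT, frames=[2,4,3]
Step 5: ref 3 → HIT, frames=[2,4,3]
Step 6: ref 5 → FAULT (evict 4), frames=[2,5,3]
Step 7: ref 1 → FAULT (evict 2), frames=[1,5,3]
Step 8: ref 3 → HIT, frames=[1,5,3]
Step 9: ref 3 → HIT, frames=[1,5,3]
Step 10: ref 4 → FAULT (evict 5), frames=[1,4,3]
Step 11: ref 3 → HIT, frames=[1,4,3]
Step 12: ref 6 → FAULT (evict 1), frames=[6,4,3]
Total faults: 7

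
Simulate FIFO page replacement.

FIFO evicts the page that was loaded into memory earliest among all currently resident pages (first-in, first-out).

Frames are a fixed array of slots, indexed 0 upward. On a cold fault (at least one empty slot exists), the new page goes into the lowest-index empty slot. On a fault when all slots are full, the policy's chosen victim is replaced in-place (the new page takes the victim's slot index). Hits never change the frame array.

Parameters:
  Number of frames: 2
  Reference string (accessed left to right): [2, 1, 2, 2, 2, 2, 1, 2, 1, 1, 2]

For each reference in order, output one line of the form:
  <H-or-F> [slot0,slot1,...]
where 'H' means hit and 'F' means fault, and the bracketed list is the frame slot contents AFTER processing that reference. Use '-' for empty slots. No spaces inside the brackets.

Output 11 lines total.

F [2,-]
F [2,1]
H [2,1]
H [2,1]
H [2,1]
H [2,1]
H [2,1]
H [2,1]
H [2,1]
H [2,1]
H [2,1]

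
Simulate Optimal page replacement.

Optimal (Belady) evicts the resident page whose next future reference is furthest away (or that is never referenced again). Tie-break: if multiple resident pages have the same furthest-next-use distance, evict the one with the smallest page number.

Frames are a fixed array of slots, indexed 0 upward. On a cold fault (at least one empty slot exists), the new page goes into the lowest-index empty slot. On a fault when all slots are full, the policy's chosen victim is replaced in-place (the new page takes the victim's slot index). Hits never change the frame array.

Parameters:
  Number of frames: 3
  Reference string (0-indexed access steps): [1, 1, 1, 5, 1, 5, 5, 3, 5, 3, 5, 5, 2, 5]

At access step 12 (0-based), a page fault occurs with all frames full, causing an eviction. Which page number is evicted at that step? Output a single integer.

Answer: 1

Derivation:
Step 0: ref 1 -> FAULT, frames=[1,-,-]
Step 1: ref 1 -> HIT, frames=[1,-,-]
Step 2: ref 1 -> HIT, frames=[1,-,-]
Step 3: ref 5 -> FAULT, frames=[1,5,-]
Step 4: ref 1 -> HIT, frames=[1,5,-]
Step 5: ref 5 -> HIT, frames=[1,5,-]
Step 6: ref 5 -> HIT, frames=[1,5,-]
Step 7: ref 3 -> FAULT, frames=[1,5,3]
Step 8: ref 5 -> HIT, frames=[1,5,3]
Step 9: ref 3 -> HIT, frames=[1,5,3]
Step 10: ref 5 -> HIT, frames=[1,5,3]
Step 11: ref 5 -> HIT, frames=[1,5,3]
Step 12: ref 2 -> FAULT, evict 1, frames=[2,5,3]
At step 12: evicted page 1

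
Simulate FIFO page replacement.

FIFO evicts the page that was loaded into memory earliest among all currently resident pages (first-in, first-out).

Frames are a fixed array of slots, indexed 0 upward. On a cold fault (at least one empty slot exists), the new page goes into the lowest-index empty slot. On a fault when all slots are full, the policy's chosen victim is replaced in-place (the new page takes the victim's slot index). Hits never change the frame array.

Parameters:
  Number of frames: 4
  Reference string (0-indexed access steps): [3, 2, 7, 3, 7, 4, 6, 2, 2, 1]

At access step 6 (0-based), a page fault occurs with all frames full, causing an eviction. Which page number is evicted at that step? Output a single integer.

Step 0: ref 3 -> FAULT, frames=[3,-,-,-]
Step 1: ref 2 -> FAULT, frames=[3,2,-,-]
Step 2: ref 7 -> FAULT, frames=[3,2,7,-]
Step 3: ref 3 -> HIT, frames=[3,2,7,-]
Step 4: ref 7 -> HIT, frames=[3,2,7,-]
Step 5: ref 4 -> FAULT, frames=[3,2,7,4]
Step 6: ref 6 -> FAULT, evict 3, frames=[6,2,7,4]
At step 6: evicted page 3

Answer: 3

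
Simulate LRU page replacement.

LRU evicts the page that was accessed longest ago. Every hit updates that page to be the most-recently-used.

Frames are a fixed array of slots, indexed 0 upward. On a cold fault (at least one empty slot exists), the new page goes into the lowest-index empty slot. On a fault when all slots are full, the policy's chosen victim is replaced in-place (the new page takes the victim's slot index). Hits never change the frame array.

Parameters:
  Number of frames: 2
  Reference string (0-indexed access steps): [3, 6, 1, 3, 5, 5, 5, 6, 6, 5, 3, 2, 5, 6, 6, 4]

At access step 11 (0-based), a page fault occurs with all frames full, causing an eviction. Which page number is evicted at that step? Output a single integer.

Step 0: ref 3 -> FAULT, frames=[3,-]
Step 1: ref 6 -> FAULT, frames=[3,6]
Step 2: ref 1 -> FAULT, evict 3, frames=[1,6]
Step 3: ref 3 -> FAULT, evict 6, frames=[1,3]
Step 4: ref 5 -> FAULT, evict 1, frames=[5,3]
Step 5: ref 5 -> HIT, frames=[5,3]
Step 6: ref 5 -> HIT, frames=[5,3]
Step 7: ref 6 -> FAULT, evict 3, frames=[5,6]
Step 8: ref 6 -> HIT, frames=[5,6]
Step 9: ref 5 -> HIT, frames=[5,6]
Step 10: ref 3 -> FAULT, evict 6, frames=[5,3]
Step 11: ref 2 -> FAULT, evict 5, frames=[2,3]
At step 11: evicted page 5

Answer: 5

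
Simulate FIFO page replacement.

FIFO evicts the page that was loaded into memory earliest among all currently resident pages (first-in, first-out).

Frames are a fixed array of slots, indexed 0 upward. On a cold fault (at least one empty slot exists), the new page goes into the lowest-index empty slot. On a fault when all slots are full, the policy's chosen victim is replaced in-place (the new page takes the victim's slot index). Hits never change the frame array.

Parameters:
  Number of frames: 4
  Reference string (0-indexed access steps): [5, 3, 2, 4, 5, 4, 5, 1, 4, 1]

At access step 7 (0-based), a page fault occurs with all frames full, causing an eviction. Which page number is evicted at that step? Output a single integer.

Answer: 5

Derivation:
Step 0: ref 5 -> FAULT, frames=[5,-,-,-]
Step 1: ref 3 -> FAULT, frames=[5,3,-,-]
Step 2: ref 2 -> FAULT, frames=[5,3,2,-]
Step 3: ref 4 -> FAULT, frames=[5,3,2,4]
Step 4: ref 5 -> HIT, frames=[5,3,2,4]
Step 5: ref 4 -> HIT, frames=[5,3,2,4]
Step 6: ref 5 -> HIT, frames=[5,3,2,4]
Step 7: ref 1 -> FAULT, evict 5, frames=[1,3,2,4]
At step 7: evicted page 5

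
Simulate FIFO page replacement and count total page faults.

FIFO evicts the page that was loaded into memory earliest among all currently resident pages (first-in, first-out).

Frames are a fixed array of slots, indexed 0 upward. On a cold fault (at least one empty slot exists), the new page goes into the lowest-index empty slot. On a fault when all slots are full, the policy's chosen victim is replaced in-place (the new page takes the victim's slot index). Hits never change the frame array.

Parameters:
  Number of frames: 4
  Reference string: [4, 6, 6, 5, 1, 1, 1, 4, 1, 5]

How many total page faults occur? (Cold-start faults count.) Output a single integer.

Step 0: ref 4 → FAULT, frames=[4,-,-,-]
Step 1: ref 6 → FAULT, frames=[4,6,-,-]
Step 2: ref 6 → HIT, frames=[4,6,-,-]
Step 3: ref 5 → FAULT, frames=[4,6,5,-]
Step 4: ref 1 → FAULT, frames=[4,6,5,1]
Step 5: ref 1 → HIT, frames=[4,6,5,1]
Step 6: ref 1 → HIT, frames=[4,6,5,1]
Step 7: ref 4 → HIT, frames=[4,6,5,1]
Step 8: ref 1 → HIT, frames=[4,6,5,1]
Step 9: ref 5 → HIT, frames=[4,6,5,1]
Total faults: 4

Answer: 4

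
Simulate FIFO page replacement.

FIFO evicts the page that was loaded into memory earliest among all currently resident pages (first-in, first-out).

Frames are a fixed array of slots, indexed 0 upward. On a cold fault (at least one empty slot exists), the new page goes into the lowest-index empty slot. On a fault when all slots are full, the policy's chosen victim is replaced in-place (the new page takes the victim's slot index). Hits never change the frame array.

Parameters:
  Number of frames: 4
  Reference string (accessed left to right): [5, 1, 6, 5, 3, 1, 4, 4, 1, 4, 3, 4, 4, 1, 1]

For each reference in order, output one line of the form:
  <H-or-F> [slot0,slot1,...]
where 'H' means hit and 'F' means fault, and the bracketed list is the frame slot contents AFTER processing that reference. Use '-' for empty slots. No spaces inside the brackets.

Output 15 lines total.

F [5,-,-,-]
F [5,1,-,-]
F [5,1,6,-]
H [5,1,6,-]
F [5,1,6,3]
H [5,1,6,3]
F [4,1,6,3]
H [4,1,6,3]
H [4,1,6,3]
H [4,1,6,3]
H [4,1,6,3]
H [4,1,6,3]
H [4,1,6,3]
H [4,1,6,3]
H [4,1,6,3]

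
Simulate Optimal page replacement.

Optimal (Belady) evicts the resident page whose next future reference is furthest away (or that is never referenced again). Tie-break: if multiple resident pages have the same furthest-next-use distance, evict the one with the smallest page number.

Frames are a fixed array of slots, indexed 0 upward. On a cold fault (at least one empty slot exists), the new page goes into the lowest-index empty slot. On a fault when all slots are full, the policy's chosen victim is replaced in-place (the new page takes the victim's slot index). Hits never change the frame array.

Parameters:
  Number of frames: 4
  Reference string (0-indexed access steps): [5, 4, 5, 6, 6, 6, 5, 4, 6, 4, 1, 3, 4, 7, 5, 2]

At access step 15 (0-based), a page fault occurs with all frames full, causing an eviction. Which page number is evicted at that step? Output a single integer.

Step 0: ref 5 -> FAULT, frames=[5,-,-,-]
Step 1: ref 4 -> FAULT, frames=[5,4,-,-]
Step 2: ref 5 -> HIT, frames=[5,4,-,-]
Step 3: ref 6 -> FAULT, frames=[5,4,6,-]
Step 4: ref 6 -> HIT, frames=[5,4,6,-]
Step 5: ref 6 -> HIT, frames=[5,4,6,-]
Step 6: ref 5 -> HIT, frames=[5,4,6,-]
Step 7: ref 4 -> HIT, frames=[5,4,6,-]
Step 8: ref 6 -> HIT, frames=[5,4,6,-]
Step 9: ref 4 -> HIT, frames=[5,4,6,-]
Step 10: ref 1 -> FAULT, frames=[5,4,6,1]
Step 11: ref 3 -> FAULT, evict 1, frames=[5,4,6,3]
Step 12: ref 4 -> HIT, frames=[5,4,6,3]
Step 13: ref 7 -> FAULT, evict 3, frames=[5,4,6,7]
Step 14: ref 5 -> HIT, frames=[5,4,6,7]
Step 15: ref 2 -> FAULT, evict 4, frames=[5,2,6,7]
At step 15: evicted page 4

Answer: 4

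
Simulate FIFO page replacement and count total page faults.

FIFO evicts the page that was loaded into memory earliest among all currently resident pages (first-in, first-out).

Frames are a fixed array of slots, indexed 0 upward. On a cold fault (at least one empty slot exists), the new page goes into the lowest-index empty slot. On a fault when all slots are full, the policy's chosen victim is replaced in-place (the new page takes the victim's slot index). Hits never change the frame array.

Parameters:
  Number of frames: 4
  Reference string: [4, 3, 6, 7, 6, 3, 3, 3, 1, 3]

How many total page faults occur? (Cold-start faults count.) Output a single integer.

Answer: 5

Derivation:
Step 0: ref 4 → FAULT, frames=[4,-,-,-]
Step 1: ref 3 → FAULT, frames=[4,3,-,-]
Step 2: ref 6 → FAULT, frames=[4,3,6,-]
Step 3: ref 7 → FAULT, frames=[4,3,6,7]
Step 4: ref 6 → HIT, frames=[4,3,6,7]
Step 5: ref 3 → HIT, frames=[4,3,6,7]
Step 6: ref 3 → HIT, frames=[4,3,6,7]
Step 7: ref 3 → HIT, frames=[4,3,6,7]
Step 8: ref 1 → FAULT (evict 4), frames=[1,3,6,7]
Step 9: ref 3 → HIT, frames=[1,3,6,7]
Total faults: 5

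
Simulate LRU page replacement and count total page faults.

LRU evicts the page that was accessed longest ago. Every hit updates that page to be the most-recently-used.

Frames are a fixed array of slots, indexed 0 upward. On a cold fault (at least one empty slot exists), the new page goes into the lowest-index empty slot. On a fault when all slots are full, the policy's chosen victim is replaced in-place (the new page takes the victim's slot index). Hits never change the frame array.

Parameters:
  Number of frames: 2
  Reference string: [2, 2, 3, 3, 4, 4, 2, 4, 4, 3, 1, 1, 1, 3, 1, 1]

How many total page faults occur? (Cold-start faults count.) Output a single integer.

Step 0: ref 2 → FAULT, frames=[2,-]
Step 1: ref 2 → HIT, frames=[2,-]
Step 2: ref 3 → FAULT, frames=[2,3]
Step 3: ref 3 → HIT, frames=[2,3]
Step 4: ref 4 → FAULT (evict 2), frames=[4,3]
Step 5: ref 4 → HIT, frames=[4,3]
Step 6: ref 2 → FAULT (evict 3), frames=[4,2]
Step 7: ref 4 → HIT, frames=[4,2]
Step 8: ref 4 → HIT, frames=[4,2]
Step 9: ref 3 → FAULT (evict 2), frames=[4,3]
Step 10: ref 1 → FAULT (evict 4), frames=[1,3]
Step 11: ref 1 → HIT, frames=[1,3]
Step 12: ref 1 → HIT, frames=[1,3]
Step 13: ref 3 → HIT, frames=[1,3]
Step 14: ref 1 → HIT, frames=[1,3]
Step 15: ref 1 → HIT, frames=[1,3]
Total faults: 6

Answer: 6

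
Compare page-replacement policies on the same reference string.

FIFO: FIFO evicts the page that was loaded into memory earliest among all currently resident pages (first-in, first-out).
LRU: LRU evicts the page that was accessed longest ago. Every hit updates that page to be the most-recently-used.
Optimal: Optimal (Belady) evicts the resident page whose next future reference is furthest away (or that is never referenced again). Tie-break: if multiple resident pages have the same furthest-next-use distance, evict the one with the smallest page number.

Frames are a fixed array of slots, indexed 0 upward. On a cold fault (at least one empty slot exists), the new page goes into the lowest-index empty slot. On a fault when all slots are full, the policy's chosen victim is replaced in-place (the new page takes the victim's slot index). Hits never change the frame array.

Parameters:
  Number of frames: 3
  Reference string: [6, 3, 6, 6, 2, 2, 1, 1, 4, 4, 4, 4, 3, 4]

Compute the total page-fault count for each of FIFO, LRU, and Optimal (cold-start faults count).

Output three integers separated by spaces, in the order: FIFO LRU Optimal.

--- FIFO ---
  step 0: ref 6 -> FAULT, frames=[6,-,-] (faults so far: 1)
  step 1: ref 3 -> FAULT, frames=[6,3,-] (faults so far: 2)
  step 2: ref 6 -> HIT, frames=[6,3,-] (faults so far: 2)
  step 3: ref 6 -> HIT, frames=[6,3,-] (faults so far: 2)
  step 4: ref 2 -> FAULT, frames=[6,3,2] (faults so far: 3)
  step 5: ref 2 -> HIT, frames=[6,3,2] (faults so far: 3)
  step 6: ref 1 -> FAULT, evict 6, frames=[1,3,2] (faults so far: 4)
  step 7: ref 1 -> HIT, frames=[1,3,2] (faults so far: 4)
  step 8: ref 4 -> FAULT, evict 3, frames=[1,4,2] (faults so far: 5)
  step 9: ref 4 -> HIT, frames=[1,4,2] (faults so far: 5)
  step 10: ref 4 -> HIT, frames=[1,4,2] (faults so far: 5)
  step 11: ref 4 -> HIT, frames=[1,4,2] (faults so far: 5)
  step 12: ref 3 -> FAULT, evict 2, frames=[1,4,3] (faults so far: 6)
  step 13: ref 4 -> HIT, frames=[1,4,3] (faults so far: 6)
  FIFO total faults: 6
--- LRU ---
  step 0: ref 6 -> FAULT, frames=[6,-,-] (faults so far: 1)
  step 1: ref 3 -> FAULT, frames=[6,3,-] (faults so far: 2)
  step 2: ref 6 -> HIT, frames=[6,3,-] (faults so far: 2)
  step 3: ref 6 -> HIT, frames=[6,3,-] (faults so far: 2)
  step 4: ref 2 -> FAULT, frames=[6,3,2] (faults so far: 3)
  step 5: ref 2 -> HIT, frames=[6,3,2] (faults so far: 3)
  step 6: ref 1 -> FAULT, evict 3, frames=[6,1,2] (faults so far: 4)
  step 7: ref 1 -> HIT, frames=[6,1,2] (faults so far: 4)
  step 8: ref 4 -> FAULT, evict 6, frames=[4,1,2] (faults so far: 5)
  step 9: ref 4 -> HIT, frames=[4,1,2] (faults so far: 5)
  step 10: ref 4 -> HIT, frames=[4,1,2] (faults so far: 5)
  step 11: ref 4 -> HIT, frames=[4,1,2] (faults so far: 5)
  step 12: ref 3 -> FAULT, evict 2, frames=[4,1,3] (faults so far: 6)
  step 13: ref 4 -> HIT, frames=[4,1,3] (faults so far: 6)
  LRU total faults: 6
--- Optimal ---
  step 0: ref 6 -> FAULT, frames=[6,-,-] (faults so far: 1)
  step 1: ref 3 -> FAULT, frames=[6,3,-] (faults so far: 2)
  step 2: ref 6 -> HIT, frames=[6,3,-] (faults so far: 2)
  step 3: ref 6 -> HIT, frames=[6,3,-] (faults so far: 2)
  step 4: ref 2 -> FAULT, frames=[6,3,2] (faults so far: 3)
  step 5: ref 2 -> HIT, frames=[6,3,2] (faults so far: 3)
  step 6: ref 1 -> FAULT, evict 2, frames=[6,3,1] (faults so far: 4)
  step 7: ref 1 -> HIT, frames=[6,3,1] (faults so far: 4)
  step 8: ref 4 -> FAULT, evict 1, frames=[6,3,4] (faults so far: 5)
  step 9: ref 4 -> HIT, frames=[6,3,4] (faults so far: 5)
  step 10: ref 4 -> HIT, frames=[6,3,4] (faults so far: 5)
  step 11: ref 4 -> HIT, frames=[6,3,4] (faults so far: 5)
  step 12: ref 3 -> HIT, frames=[6,3,4] (faults so far: 5)
  step 13: ref 4 -> HIT, frames=[6,3,4] (faults so far: 5)
  Optimal total faults: 5

Answer: 6 6 5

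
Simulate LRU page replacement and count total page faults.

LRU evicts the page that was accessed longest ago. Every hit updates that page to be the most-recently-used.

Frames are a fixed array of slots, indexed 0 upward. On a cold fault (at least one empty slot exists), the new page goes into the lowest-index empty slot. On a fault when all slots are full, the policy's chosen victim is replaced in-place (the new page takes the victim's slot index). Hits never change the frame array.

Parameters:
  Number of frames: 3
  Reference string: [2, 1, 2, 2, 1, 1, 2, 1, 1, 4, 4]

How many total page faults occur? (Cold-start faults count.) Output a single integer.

Step 0: ref 2 → FAULT, frames=[2,-,-]
Step 1: ref 1 → FAULT, frames=[2,1,-]
Step 2: ref 2 → HIT, frames=[2,1,-]
Step 3: ref 2 → HIT, frames=[2,1,-]
Step 4: ref 1 → HIT, frames=[2,1,-]
Step 5: ref 1 → HIT, frames=[2,1,-]
Step 6: ref 2 → HIT, frames=[2,1,-]
Step 7: ref 1 → HIT, frames=[2,1,-]
Step 8: ref 1 → HIT, frames=[2,1,-]
Step 9: ref 4 → FAULT, frames=[2,1,4]
Step 10: ref 4 → HIT, frames=[2,1,4]
Total faults: 3

Answer: 3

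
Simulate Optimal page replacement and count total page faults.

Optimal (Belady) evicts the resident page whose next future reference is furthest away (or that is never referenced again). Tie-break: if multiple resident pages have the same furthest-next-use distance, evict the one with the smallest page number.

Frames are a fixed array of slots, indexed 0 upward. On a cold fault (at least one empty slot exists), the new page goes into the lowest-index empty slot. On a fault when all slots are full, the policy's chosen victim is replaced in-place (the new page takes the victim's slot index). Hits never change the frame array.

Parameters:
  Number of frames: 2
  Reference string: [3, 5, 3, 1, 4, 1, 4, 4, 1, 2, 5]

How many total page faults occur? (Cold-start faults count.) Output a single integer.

Answer: 6

Derivation:
Step 0: ref 3 → FAULT, frames=[3,-]
Step 1: ref 5 → FAULT, frames=[3,5]
Step 2: ref 3 → HIT, frames=[3,5]
Step 3: ref 1 → FAULT (evict 3), frames=[1,5]
Step 4: ref 4 → FAULT (evict 5), frames=[1,4]
Step 5: ref 1 → HIT, frames=[1,4]
Step 6: ref 4 → HIT, frames=[1,4]
Step 7: ref 4 → HIT, frames=[1,4]
Step 8: ref 1 → HIT, frames=[1,4]
Step 9: ref 2 → FAULT (evict 1), frames=[2,4]
Step 10: ref 5 → FAULT (evict 2), frames=[5,4]
Total faults: 6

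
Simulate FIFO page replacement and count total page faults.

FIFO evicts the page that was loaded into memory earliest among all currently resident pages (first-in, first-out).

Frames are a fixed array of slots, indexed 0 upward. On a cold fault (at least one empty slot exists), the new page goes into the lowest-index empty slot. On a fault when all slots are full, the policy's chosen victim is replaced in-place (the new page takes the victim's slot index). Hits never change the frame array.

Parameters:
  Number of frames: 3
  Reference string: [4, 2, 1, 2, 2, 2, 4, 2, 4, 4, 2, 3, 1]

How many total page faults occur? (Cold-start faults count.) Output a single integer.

Step 0: ref 4 → FAULT, frames=[4,-,-]
Step 1: ref 2 → FAULT, frames=[4,2,-]
Step 2: ref 1 → FAULT, frames=[4,2,1]
Step 3: ref 2 → HIT, frames=[4,2,1]
Step 4: ref 2 → HIT, frames=[4,2,1]
Step 5: ref 2 → HIT, frames=[4,2,1]
Step 6: ref 4 → HIT, frames=[4,2,1]
Step 7: ref 2 → HIT, frames=[4,2,1]
Step 8: ref 4 → HIT, frames=[4,2,1]
Step 9: ref 4 → HIT, frames=[4,2,1]
Step 10: ref 2 → HIT, frames=[4,2,1]
Step 11: ref 3 → FAULT (evict 4), frames=[3,2,1]
Step 12: ref 1 → HIT, frames=[3,2,1]
Total faults: 4

Answer: 4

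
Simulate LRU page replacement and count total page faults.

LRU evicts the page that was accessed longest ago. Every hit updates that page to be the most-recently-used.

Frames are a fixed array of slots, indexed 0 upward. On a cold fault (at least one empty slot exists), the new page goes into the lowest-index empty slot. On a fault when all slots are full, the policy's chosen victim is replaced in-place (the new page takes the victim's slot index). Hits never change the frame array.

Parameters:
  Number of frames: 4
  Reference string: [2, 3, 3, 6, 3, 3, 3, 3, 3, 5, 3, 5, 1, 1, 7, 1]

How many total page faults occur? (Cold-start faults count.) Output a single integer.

Step 0: ref 2 → FAULT, frames=[2,-,-,-]
Step 1: ref 3 → FAULT, frames=[2,3,-,-]
Step 2: ref 3 → HIT, frames=[2,3,-,-]
Step 3: ref 6 → FAULT, frames=[2,3,6,-]
Step 4: ref 3 → HIT, frames=[2,3,6,-]
Step 5: ref 3 → HIT, frames=[2,3,6,-]
Step 6: ref 3 → HIT, frames=[2,3,6,-]
Step 7: ref 3 → HIT, frames=[2,3,6,-]
Step 8: ref 3 → HIT, frames=[2,3,6,-]
Step 9: ref 5 → FAULT, frames=[2,3,6,5]
Step 10: ref 3 → HIT, frames=[2,3,6,5]
Step 11: ref 5 → HIT, frames=[2,3,6,5]
Step 12: ref 1 → FAULT (evict 2), frames=[1,3,6,5]
Step 13: ref 1 → HIT, frames=[1,3,6,5]
Step 14: ref 7 → FAULT (evict 6), frames=[1,3,7,5]
Step 15: ref 1 → HIT, frames=[1,3,7,5]
Total faults: 6

Answer: 6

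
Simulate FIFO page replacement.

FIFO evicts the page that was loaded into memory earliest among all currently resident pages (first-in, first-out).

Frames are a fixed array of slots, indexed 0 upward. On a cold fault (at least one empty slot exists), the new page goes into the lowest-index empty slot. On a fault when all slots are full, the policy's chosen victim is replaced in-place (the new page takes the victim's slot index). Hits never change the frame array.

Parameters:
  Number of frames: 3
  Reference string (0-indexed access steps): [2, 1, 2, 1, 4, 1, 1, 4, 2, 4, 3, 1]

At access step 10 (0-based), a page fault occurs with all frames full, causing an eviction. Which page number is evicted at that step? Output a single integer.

Answer: 2

Derivation:
Step 0: ref 2 -> FAULT, frames=[2,-,-]
Step 1: ref 1 -> FAULT, frames=[2,1,-]
Step 2: ref 2 -> HIT, frames=[2,1,-]
Step 3: ref 1 -> HIT, frames=[2,1,-]
Step 4: ref 4 -> FAULT, frames=[2,1,4]
Step 5: ref 1 -> HIT, frames=[2,1,4]
Step 6: ref 1 -> HIT, frames=[2,1,4]
Step 7: ref 4 -> HIT, frames=[2,1,4]
Step 8: ref 2 -> HIT, frames=[2,1,4]
Step 9: ref 4 -> HIT, frames=[2,1,4]
Step 10: ref 3 -> FAULT, evict 2, frames=[3,1,4]
At step 10: evicted page 2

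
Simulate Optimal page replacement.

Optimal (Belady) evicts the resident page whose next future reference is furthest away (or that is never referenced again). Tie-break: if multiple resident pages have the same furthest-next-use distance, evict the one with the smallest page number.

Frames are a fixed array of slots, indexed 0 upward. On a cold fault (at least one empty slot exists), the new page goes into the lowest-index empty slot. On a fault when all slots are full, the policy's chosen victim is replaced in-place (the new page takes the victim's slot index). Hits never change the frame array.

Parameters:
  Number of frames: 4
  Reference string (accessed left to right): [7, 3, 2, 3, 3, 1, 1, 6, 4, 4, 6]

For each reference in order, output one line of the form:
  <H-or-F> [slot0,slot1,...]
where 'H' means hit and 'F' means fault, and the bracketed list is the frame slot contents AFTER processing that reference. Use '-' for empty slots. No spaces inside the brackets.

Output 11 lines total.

F [7,-,-,-]
F [7,3,-,-]
F [7,3,2,-]
H [7,3,2,-]
H [7,3,2,-]
F [7,3,2,1]
H [7,3,2,1]
F [7,3,2,6]
F [7,3,4,6]
H [7,3,4,6]
H [7,3,4,6]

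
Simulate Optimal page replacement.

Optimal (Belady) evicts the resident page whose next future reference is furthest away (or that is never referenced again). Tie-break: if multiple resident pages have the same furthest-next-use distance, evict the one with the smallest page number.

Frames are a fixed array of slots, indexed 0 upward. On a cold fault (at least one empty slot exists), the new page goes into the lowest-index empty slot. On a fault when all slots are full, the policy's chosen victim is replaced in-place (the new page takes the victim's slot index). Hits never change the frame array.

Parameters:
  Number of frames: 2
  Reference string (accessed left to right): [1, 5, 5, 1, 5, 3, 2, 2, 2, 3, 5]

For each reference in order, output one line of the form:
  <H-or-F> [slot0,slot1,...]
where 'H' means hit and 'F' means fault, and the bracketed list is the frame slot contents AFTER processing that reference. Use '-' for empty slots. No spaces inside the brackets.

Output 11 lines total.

F [1,-]
F [1,5]
H [1,5]
H [1,5]
H [1,5]
F [3,5]
F [3,2]
H [3,2]
H [3,2]
H [3,2]
F [3,5]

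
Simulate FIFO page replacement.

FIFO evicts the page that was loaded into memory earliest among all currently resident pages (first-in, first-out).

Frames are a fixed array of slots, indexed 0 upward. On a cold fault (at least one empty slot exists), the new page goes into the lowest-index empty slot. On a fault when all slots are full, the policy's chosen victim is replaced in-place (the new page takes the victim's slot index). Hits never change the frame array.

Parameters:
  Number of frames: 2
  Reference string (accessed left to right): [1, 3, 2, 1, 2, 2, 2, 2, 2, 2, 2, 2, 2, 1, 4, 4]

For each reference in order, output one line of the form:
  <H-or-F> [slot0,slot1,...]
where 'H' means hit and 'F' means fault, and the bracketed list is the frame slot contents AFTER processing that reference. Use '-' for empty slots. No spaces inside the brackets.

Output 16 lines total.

F [1,-]
F [1,3]
F [2,3]
F [2,1]
H [2,1]
H [2,1]
H [2,1]
H [2,1]
H [2,1]
H [2,1]
H [2,1]
H [2,1]
H [2,1]
H [2,1]
F [4,1]
H [4,1]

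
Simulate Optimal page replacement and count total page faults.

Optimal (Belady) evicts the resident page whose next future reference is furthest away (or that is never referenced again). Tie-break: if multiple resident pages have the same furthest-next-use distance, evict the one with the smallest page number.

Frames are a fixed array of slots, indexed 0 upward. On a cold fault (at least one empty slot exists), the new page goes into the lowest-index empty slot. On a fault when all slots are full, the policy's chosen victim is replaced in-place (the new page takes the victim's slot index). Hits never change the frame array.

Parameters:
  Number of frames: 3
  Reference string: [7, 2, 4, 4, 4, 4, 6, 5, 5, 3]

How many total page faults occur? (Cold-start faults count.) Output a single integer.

Answer: 6

Derivation:
Step 0: ref 7 → FAULT, frames=[7,-,-]
Step 1: ref 2 → FAULT, frames=[7,2,-]
Step 2: ref 4 → FAULT, frames=[7,2,4]
Step 3: ref 4 → HIT, frames=[7,2,4]
Step 4: ref 4 → HIT, frames=[7,2,4]
Step 5: ref 4 → HIT, frames=[7,2,4]
Step 6: ref 6 → FAULT (evict 2), frames=[7,6,4]
Step 7: ref 5 → FAULT (evict 4), frames=[7,6,5]
Step 8: ref 5 → HIT, frames=[7,6,5]
Step 9: ref 3 → FAULT (evict 5), frames=[7,6,3]
Total faults: 6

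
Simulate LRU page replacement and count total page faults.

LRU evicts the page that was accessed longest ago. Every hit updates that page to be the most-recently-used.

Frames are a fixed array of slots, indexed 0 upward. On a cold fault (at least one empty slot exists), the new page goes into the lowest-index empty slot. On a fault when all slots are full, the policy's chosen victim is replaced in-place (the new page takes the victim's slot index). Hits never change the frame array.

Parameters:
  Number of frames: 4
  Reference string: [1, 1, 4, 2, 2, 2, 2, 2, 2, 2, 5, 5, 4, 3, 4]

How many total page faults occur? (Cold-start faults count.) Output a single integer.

Step 0: ref 1 → FAULT, frames=[1,-,-,-]
Step 1: ref 1 → HIT, frames=[1,-,-,-]
Step 2: ref 4 → FAULT, frames=[1,4,-,-]
Step 3: ref 2 → FAULT, frames=[1,4,2,-]
Step 4: ref 2 → HIT, frames=[1,4,2,-]
Step 5: ref 2 → HIT, frames=[1,4,2,-]
Step 6: ref 2 → HIT, frames=[1,4,2,-]
Step 7: ref 2 → HIT, frames=[1,4,2,-]
Step 8: ref 2 → HIT, frames=[1,4,2,-]
Step 9: ref 2 → HIT, frames=[1,4,2,-]
Step 10: ref 5 → FAULT, frames=[1,4,2,5]
Step 11: ref 5 → HIT, frames=[1,4,2,5]
Step 12: ref 4 → HIT, frames=[1,4,2,5]
Step 13: ref 3 → FAULT (evict 1), frames=[3,4,2,5]
Step 14: ref 4 → HIT, frames=[3,4,2,5]
Total faults: 5

Answer: 5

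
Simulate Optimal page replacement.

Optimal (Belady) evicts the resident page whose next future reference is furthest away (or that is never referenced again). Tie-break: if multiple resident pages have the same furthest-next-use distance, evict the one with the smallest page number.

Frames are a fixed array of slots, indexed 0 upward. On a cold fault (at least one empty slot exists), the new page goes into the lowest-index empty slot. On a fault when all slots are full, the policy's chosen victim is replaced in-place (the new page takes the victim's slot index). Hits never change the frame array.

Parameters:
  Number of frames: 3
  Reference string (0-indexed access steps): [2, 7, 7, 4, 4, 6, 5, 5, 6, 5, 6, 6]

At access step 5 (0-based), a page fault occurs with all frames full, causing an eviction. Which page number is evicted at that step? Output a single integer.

Answer: 2

Derivation:
Step 0: ref 2 -> FAULT, frames=[2,-,-]
Step 1: ref 7 -> FAULT, frames=[2,7,-]
Step 2: ref 7 -> HIT, frames=[2,7,-]
Step 3: ref 4 -> FAULT, frames=[2,7,4]
Step 4: ref 4 -> HIT, frames=[2,7,4]
Step 5: ref 6 -> FAULT, evict 2, frames=[6,7,4]
At step 5: evicted page 2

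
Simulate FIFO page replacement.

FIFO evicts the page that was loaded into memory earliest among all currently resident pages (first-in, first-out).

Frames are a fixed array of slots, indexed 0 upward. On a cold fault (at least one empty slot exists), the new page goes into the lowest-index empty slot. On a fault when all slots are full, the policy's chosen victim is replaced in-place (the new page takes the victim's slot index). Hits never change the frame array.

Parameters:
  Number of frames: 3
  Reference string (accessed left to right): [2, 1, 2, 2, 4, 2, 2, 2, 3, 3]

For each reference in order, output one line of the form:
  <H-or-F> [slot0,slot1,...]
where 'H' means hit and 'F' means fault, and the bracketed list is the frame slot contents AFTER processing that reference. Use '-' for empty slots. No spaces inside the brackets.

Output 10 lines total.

F [2,-,-]
F [2,1,-]
H [2,1,-]
H [2,1,-]
F [2,1,4]
H [2,1,4]
H [2,1,4]
H [2,1,4]
F [3,1,4]
H [3,1,4]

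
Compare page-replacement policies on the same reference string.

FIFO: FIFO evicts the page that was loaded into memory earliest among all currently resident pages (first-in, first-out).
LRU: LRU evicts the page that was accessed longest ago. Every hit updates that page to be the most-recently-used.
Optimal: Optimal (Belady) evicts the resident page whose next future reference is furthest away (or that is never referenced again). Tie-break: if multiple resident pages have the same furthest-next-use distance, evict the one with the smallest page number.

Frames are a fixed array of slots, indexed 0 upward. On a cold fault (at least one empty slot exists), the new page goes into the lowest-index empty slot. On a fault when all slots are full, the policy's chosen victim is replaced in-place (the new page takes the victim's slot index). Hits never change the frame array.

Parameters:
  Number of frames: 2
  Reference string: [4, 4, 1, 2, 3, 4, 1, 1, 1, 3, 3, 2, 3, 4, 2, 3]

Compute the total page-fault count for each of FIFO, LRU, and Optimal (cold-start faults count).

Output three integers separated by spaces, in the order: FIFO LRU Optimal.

Answer: 10 11 8

Derivation:
--- FIFO ---
  step 0: ref 4 -> FAULT, frames=[4,-] (faults so far: 1)
  step 1: ref 4 -> HIT, frames=[4,-] (faults so far: 1)
  step 2: ref 1 -> FAULT, frames=[4,1] (faults so far: 2)
  step 3: ref 2 -> FAULT, evict 4, frames=[2,1] (faults so far: 3)
  step 4: ref 3 -> FAULT, evict 1, frames=[2,3] (faults so far: 4)
  step 5: ref 4 -> FAULT, evict 2, frames=[4,3] (faults so far: 5)
  step 6: ref 1 -> FAULT, evict 3, frames=[4,1] (faults so far: 6)
  step 7: ref 1 -> HIT, frames=[4,1] (faults so far: 6)
  step 8: ref 1 -> HIT, frames=[4,1] (faults so far: 6)
  step 9: ref 3 -> FAULT, evict 4, frames=[3,1] (faults so far: 7)
  step 10: ref 3 -> HIT, frames=[3,1] (faults so far: 7)
  step 11: ref 2 -> FAULT, evict 1, frames=[3,2] (faults so far: 8)
  step 12: ref 3 -> HIT, frames=[3,2] (faults so far: 8)
  step 13: ref 4 -> FAULT, evict 3, frames=[4,2] (faults so far: 9)
  step 14: ref 2 -> HIT, frames=[4,2] (faults so far: 9)
  step 15: ref 3 -> FAULT, evict 2, frames=[4,3] (faults so far: 10)
  FIFO total faults: 10
--- LRU ---
  step 0: ref 4 -> FAULT, frames=[4,-] (faults so far: 1)
  step 1: ref 4 -> HIT, frames=[4,-] (faults so far: 1)
  step 2: ref 1 -> FAULT, frames=[4,1] (faults so far: 2)
  step 3: ref 2 -> FAULT, evict 4, frames=[2,1] (faults so far: 3)
  step 4: ref 3 -> FAULT, evict 1, frames=[2,3] (faults so far: 4)
  step 5: ref 4 -> FAULT, evict 2, frames=[4,3] (faults so far: 5)
  step 6: ref 1 -> FAULT, evict 3, frames=[4,1] (faults so far: 6)
  step 7: ref 1 -> HIT, frames=[4,1] (faults so far: 6)
  step 8: ref 1 -> HIT, frames=[4,1] (faults so far: 6)
  step 9: ref 3 -> FAULT, evict 4, frames=[3,1] (faults so far: 7)
  step 10: ref 3 -> HIT, frames=[3,1] (faults so far: 7)
  step 11: ref 2 -> FAULT, evict 1, frames=[3,2] (faults so far: 8)
  step 12: ref 3 -> HIT, frames=[3,2] (faults so far: 8)
  step 13: ref 4 -> FAULT, evict 2, frames=[3,4] (faults so far: 9)
  step 14: ref 2 -> FAULT, evict 3, frames=[2,4] (faults so far: 10)
  step 15: ref 3 -> FAULT, evict 4, frames=[2,3] (faults so far: 11)
  LRU total faults: 11
--- Optimal ---
  step 0: ref 4 -> FAULT, frames=[4,-] (faults so far: 1)
  step 1: ref 4 -> HIT, frames=[4,-] (faults so far: 1)
  step 2: ref 1 -> FAULT, frames=[4,1] (faults so far: 2)
  step 3: ref 2 -> FAULT, evict 1, frames=[4,2] (faults so far: 3)
  step 4: ref 3 -> FAULT, evict 2, frames=[4,3] (faults so far: 4)
  step 5: ref 4 -> HIT, frames=[4,3] (faults so far: 4)
  step 6: ref 1 -> FAULT, evict 4, frames=[1,3] (faults so far: 5)
  step 7: ref 1 -> HIT, frames=[1,3] (faults so far: 5)
  step 8: ref 1 -> HIT, frames=[1,3] (faults so far: 5)
  step 9: ref 3 -> HIT, frames=[1,3] (faults so far: 5)
  step 10: ref 3 -> HIT, frames=[1,3] (faults so far: 5)
  step 11: ref 2 -> FAULT, evict 1, frames=[2,3] (faults so far: 6)
  step 12: ref 3 -> HIT, frames=[2,3] (faults so far: 6)
  step 13: ref 4 -> FAULT, evict 3, frames=[2,4] (faults so far: 7)
  step 14: ref 2 -> HIT, frames=[2,4] (faults so far: 7)
  step 15: ref 3 -> FAULT, evict 2, frames=[3,4] (faults so far: 8)
  Optimal total faults: 8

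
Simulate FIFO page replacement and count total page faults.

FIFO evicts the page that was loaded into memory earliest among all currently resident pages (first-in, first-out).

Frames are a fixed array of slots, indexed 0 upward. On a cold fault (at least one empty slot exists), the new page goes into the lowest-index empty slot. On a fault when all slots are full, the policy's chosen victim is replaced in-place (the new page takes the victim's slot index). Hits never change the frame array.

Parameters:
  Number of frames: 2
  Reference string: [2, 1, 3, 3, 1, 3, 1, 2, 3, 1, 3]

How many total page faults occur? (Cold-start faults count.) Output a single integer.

Step 0: ref 2 → FAULT, frames=[2,-]
Step 1: ref 1 → FAULT, frames=[2,1]
Step 2: ref 3 → FAULT (evict 2), frames=[3,1]
Step 3: ref 3 → HIT, frames=[3,1]
Step 4: ref 1 → HIT, frames=[3,1]
Step 5: ref 3 → HIT, frames=[3,1]
Step 6: ref 1 → HIT, frames=[3,1]
Step 7: ref 2 → FAULT (evict 1), frames=[3,2]
Step 8: ref 3 → HIT, frames=[3,2]
Step 9: ref 1 → FAULT (evict 3), frames=[1,2]
Step 10: ref 3 → FAULT (evict 2), frames=[1,3]
Total faults: 6

Answer: 6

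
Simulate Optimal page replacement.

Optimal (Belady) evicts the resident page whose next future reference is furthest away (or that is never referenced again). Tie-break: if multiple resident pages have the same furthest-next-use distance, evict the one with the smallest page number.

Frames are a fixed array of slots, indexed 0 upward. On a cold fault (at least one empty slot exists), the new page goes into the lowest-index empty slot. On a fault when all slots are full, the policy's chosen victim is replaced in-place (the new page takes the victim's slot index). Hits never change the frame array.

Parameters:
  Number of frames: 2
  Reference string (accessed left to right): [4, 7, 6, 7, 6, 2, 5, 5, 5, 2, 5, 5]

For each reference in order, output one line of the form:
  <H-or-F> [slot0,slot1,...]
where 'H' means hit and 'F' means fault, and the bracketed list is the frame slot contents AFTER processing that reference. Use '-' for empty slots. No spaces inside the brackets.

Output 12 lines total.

F [4,-]
F [4,7]
F [6,7]
H [6,7]
H [6,7]
F [2,7]
F [2,5]
H [2,5]
H [2,5]
H [2,5]
H [2,5]
H [2,5]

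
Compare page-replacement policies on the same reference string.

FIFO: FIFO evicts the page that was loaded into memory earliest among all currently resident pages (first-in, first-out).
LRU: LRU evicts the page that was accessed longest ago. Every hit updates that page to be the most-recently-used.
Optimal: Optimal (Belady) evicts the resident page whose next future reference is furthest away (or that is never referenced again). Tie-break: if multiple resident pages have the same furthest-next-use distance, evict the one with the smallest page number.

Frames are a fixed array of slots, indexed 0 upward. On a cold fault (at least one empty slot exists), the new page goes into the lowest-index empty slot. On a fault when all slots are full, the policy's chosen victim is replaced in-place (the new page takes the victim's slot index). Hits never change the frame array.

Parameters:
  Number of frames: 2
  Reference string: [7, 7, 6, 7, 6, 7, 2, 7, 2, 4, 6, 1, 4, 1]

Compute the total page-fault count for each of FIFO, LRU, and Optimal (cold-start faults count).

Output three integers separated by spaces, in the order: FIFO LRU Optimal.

Answer: 8 7 6

Derivation:
--- FIFO ---
  step 0: ref 7 -> FAULT, frames=[7,-] (faults so far: 1)
  step 1: ref 7 -> HIT, frames=[7,-] (faults so far: 1)
  step 2: ref 6 -> FAULT, frames=[7,6] (faults so far: 2)
  step 3: ref 7 -> HIT, frames=[7,6] (faults so far: 2)
  step 4: ref 6 -> HIT, frames=[7,6] (faults so far: 2)
  step 5: ref 7 -> HIT, frames=[7,6] (faults so far: 2)
  step 6: ref 2 -> FAULT, evict 7, frames=[2,6] (faults so far: 3)
  step 7: ref 7 -> FAULT, evict 6, frames=[2,7] (faults so far: 4)
  step 8: ref 2 -> HIT, frames=[2,7] (faults so far: 4)
  step 9: ref 4 -> FAULT, evict 2, frames=[4,7] (faults so far: 5)
  step 10: ref 6 -> FAULT, evict 7, frames=[4,6] (faults so far: 6)
  step 11: ref 1 -> FAULT, evict 4, frames=[1,6] (faults so far: 7)
  step 12: ref 4 -> FAULT, evict 6, frames=[1,4] (faults so far: 8)
  step 13: ref 1 -> HIT, frames=[1,4] (faults so far: 8)
  FIFO total faults: 8
--- LRU ---
  step 0: ref 7 -> FAULT, frames=[7,-] (faults so far: 1)
  step 1: ref 7 -> HIT, frames=[7,-] (faults so far: 1)
  step 2: ref 6 -> FAULT, frames=[7,6] (faults so far: 2)
  step 3: ref 7 -> HIT, frames=[7,6] (faults so far: 2)
  step 4: ref 6 -> HIT, frames=[7,6] (faults so far: 2)
  step 5: ref 7 -> HIT, frames=[7,6] (faults so far: 2)
  step 6: ref 2 -> FAULT, evict 6, frames=[7,2] (faults so far: 3)
  step 7: ref 7 -> HIT, frames=[7,2] (faults so far: 3)
  step 8: ref 2 -> HIT, frames=[7,2] (faults so far: 3)
  step 9: ref 4 -> FAULT, evict 7, frames=[4,2] (faults so far: 4)
  step 10: ref 6 -> FAULT, evict 2, frames=[4,6] (faults so far: 5)
  step 11: ref 1 -> FAULT, evict 4, frames=[1,6] (faults so far: 6)
  step 12: ref 4 -> FAULT, evict 6, frames=[1,4] (faults so far: 7)
  step 13: ref 1 -> HIT, frames=[1,4] (faults so far: 7)
  LRU total faults: 7
--- Optimal ---
  step 0: ref 7 -> FAULT, frames=[7,-] (faults so far: 1)
  step 1: ref 7 -> HIT, frames=[7,-] (faults so far: 1)
  step 2: ref 6 -> FAULT, frames=[7,6] (faults so far: 2)
  step 3: ref 7 -> HIT, frames=[7,6] (faults so far: 2)
  step 4: ref 6 -> HIT, frames=[7,6] (faults so far: 2)
  step 5: ref 7 -> HIT, frames=[7,6] (faults so far: 2)
  step 6: ref 2 -> FAULT, evict 6, frames=[7,2] (faults so far: 3)
  step 7: ref 7 -> HIT, frames=[7,2] (faults so far: 3)
  step 8: ref 2 -> HIT, frames=[7,2] (faults so far: 3)
  step 9: ref 4 -> FAULT, evict 2, frames=[7,4] (faults so far: 4)
  step 10: ref 6 -> FAULT, evict 7, frames=[6,4] (faults so far: 5)
  step 11: ref 1 -> FAULT, evict 6, frames=[1,4] (faults so far: 6)
  step 12: ref 4 -> HIT, frames=[1,4] (faults so far: 6)
  step 13: ref 1 -> HIT, frames=[1,4] (faults so far: 6)
  Optimal total faults: 6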